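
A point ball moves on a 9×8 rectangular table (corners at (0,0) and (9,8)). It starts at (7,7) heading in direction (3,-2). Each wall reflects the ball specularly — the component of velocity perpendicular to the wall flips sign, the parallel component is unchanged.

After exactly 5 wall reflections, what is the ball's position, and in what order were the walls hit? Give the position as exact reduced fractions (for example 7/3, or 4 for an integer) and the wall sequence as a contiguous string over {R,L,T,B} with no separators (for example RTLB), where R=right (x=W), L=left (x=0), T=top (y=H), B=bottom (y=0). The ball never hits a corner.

Final position: (13/2,8)
Wall sequence: RBLRT

1. t=2/3 → R at (9,17/3); v=(-3,-2)
2. t=17/6 → B at (1/2,0); v=(-3,2)
3. t=1/6 → L at (0,1/3); v=(3,2)
4. t=3 → R at (9,19/3); v=(-3,2)
5. t=5/6 → T at (13/2,8); v=(-3,-2)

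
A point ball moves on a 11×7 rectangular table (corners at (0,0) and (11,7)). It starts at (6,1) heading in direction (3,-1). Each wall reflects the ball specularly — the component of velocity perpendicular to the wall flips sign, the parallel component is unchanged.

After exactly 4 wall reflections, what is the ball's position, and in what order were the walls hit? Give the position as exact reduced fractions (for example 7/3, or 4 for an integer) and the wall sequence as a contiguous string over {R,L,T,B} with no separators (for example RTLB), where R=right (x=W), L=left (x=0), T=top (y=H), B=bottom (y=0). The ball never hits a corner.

1. t=1 → B at (9,0); v=(3,1)
2. t=2/3 → R at (11,2/3); v=(-3,1)
3. t=11/3 → L at (0,13/3); v=(3,1)
4. t=8/3 → T at (8,7); v=(3,-1)

Final position: (8,7)
Wall sequence: BRLT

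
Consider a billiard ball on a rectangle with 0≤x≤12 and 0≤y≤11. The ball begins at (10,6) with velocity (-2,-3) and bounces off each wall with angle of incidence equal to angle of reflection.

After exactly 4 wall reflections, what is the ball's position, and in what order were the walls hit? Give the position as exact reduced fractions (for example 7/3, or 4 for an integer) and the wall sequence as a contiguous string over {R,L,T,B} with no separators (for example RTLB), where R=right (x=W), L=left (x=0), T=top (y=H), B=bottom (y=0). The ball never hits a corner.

Final position: (26/3,0)
Wall sequence: BLTB

1. t=2 → B at (6,0); v=(-2,3)
2. t=3 → L at (0,9); v=(2,3)
3. t=2/3 → T at (4/3,11); v=(2,-3)
4. t=11/3 → B at (26/3,0); v=(2,3)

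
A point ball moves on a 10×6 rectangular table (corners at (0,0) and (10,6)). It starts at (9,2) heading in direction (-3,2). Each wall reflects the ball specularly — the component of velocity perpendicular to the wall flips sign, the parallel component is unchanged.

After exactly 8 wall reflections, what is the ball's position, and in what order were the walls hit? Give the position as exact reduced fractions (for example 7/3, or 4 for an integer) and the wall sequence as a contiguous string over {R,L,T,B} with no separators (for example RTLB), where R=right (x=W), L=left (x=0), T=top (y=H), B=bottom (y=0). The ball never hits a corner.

1. t=2 → T at (3,6); v=(-3,-2)
2. t=1 → L at (0,4); v=(3,-2)
3. t=2 → B at (6,0); v=(3,2)
4. t=4/3 → R at (10,8/3); v=(-3,2)
5. t=5/3 → T at (5,6); v=(-3,-2)
6. t=5/3 → L at (0,8/3); v=(3,-2)
7. t=4/3 → B at (4,0); v=(3,2)
8. t=2 → R at (10,4); v=(-3,2)

Final position: (10,4)
Wall sequence: TLBRTLBR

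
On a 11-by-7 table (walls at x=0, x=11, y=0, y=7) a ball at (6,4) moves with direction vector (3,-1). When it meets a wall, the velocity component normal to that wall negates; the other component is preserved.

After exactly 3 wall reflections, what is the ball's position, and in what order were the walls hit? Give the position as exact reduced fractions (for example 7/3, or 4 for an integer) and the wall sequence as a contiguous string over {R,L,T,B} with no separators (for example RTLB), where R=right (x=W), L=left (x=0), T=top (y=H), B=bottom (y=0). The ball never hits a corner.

Final position: (0,4/3)
Wall sequence: RBL

1. t=5/3 → R at (11,7/3); v=(-3,-1)
2. t=7/3 → B at (4,0); v=(-3,1)
3. t=4/3 → L at (0,4/3); v=(3,1)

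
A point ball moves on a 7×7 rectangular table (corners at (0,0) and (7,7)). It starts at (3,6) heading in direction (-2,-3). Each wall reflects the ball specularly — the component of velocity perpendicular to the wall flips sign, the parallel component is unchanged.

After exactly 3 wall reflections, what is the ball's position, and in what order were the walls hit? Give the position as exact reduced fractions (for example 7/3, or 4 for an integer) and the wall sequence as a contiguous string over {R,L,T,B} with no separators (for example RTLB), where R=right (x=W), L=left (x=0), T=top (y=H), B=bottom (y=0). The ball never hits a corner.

Final position: (17/3,7)
Wall sequence: LBT

1. t=3/2 → L at (0,3/2); v=(2,-3)
2. t=1/2 → B at (1,0); v=(2,3)
3. t=7/3 → T at (17/3,7); v=(2,-3)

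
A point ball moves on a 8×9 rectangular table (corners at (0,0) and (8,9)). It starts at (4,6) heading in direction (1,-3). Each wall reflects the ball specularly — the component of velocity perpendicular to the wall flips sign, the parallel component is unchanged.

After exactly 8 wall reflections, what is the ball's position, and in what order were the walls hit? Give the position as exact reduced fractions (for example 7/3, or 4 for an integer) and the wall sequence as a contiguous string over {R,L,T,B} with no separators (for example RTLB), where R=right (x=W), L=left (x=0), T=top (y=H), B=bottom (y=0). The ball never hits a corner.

Final position: (5,9)
Wall sequence: BRTBTLBT

1. t=2 → B at (6,0); v=(1,3)
2. t=2 → R at (8,6); v=(-1,3)
3. t=1 → T at (7,9); v=(-1,-3)
4. t=3 → B at (4,0); v=(-1,3)
5. t=3 → T at (1,9); v=(-1,-3)
6. t=1 → L at (0,6); v=(1,-3)
7. t=2 → B at (2,0); v=(1,3)
8. t=3 → T at (5,9); v=(1,-3)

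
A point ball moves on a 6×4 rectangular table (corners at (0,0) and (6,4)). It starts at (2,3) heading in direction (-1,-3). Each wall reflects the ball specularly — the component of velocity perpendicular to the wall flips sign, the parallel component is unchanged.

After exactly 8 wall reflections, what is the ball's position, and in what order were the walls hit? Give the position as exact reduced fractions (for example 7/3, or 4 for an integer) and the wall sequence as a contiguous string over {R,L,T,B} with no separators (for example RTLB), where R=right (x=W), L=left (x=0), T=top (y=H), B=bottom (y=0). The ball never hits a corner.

1. t=1 → B at (1,0); v=(-1,3)
2. t=1 → L at (0,3); v=(1,3)
3. t=1/3 → T at (1/3,4); v=(1,-3)
4. t=4/3 → B at (5/3,0); v=(1,3)
5. t=4/3 → T at (3,4); v=(1,-3)
6. t=4/3 → B at (13/3,0); v=(1,3)
7. t=4/3 → T at (17/3,4); v=(1,-3)
8. t=1/3 → R at (6,3); v=(-1,-3)

Final position: (6,3)
Wall sequence: BLTBTBTR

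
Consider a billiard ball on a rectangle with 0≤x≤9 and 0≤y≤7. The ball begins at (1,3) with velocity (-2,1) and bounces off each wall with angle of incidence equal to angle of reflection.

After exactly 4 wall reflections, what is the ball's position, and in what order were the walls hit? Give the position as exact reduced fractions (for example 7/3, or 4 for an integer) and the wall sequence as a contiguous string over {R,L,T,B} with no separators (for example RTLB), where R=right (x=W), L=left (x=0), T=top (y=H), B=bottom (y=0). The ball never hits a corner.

1. t=1/2 → L at (0,7/2); v=(2,1)
2. t=7/2 → T at (7,7); v=(2,-1)
3. t=1 → R at (9,6); v=(-2,-1)
4. t=9/2 → L at (0,3/2); v=(2,-1)

Final position: (0,3/2)
Wall sequence: LTRL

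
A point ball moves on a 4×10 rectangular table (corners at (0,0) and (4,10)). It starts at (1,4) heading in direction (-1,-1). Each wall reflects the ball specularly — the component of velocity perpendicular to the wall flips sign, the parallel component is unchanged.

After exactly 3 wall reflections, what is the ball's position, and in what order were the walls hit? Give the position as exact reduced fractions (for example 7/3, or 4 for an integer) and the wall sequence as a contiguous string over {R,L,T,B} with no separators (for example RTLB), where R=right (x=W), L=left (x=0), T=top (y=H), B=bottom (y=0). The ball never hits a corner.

Final position: (4,1)
Wall sequence: LBR

1. t=1 → L at (0,3); v=(1,-1)
2. t=3 → B at (3,0); v=(1,1)
3. t=1 → R at (4,1); v=(-1,1)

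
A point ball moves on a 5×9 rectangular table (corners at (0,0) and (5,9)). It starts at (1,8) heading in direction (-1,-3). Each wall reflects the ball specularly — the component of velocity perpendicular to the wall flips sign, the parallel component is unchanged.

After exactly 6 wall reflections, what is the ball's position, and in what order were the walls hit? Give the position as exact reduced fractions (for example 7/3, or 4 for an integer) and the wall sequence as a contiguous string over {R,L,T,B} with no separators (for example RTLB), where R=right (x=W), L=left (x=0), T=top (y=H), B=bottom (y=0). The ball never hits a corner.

Final position: (0,7)
Wall sequence: LBTRBL

1. t=1 → L at (0,5); v=(1,-3)
2. t=5/3 → B at (5/3,0); v=(1,3)
3. t=3 → T at (14/3,9); v=(1,-3)
4. t=1/3 → R at (5,8); v=(-1,-3)
5. t=8/3 → B at (7/3,0); v=(-1,3)
6. t=7/3 → L at (0,7); v=(1,3)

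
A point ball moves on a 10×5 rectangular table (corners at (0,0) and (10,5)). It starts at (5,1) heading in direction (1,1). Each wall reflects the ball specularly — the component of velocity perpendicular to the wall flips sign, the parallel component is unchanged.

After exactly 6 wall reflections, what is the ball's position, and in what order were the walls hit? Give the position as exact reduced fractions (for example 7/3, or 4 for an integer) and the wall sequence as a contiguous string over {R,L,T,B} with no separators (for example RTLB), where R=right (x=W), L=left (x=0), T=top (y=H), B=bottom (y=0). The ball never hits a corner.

Final position: (4,0)
Wall sequence: TRBTLB

1. t=4 → T at (9,5); v=(1,-1)
2. t=1 → R at (10,4); v=(-1,-1)
3. t=4 → B at (6,0); v=(-1,1)
4. t=5 → T at (1,5); v=(-1,-1)
5. t=1 → L at (0,4); v=(1,-1)
6. t=4 → B at (4,0); v=(1,1)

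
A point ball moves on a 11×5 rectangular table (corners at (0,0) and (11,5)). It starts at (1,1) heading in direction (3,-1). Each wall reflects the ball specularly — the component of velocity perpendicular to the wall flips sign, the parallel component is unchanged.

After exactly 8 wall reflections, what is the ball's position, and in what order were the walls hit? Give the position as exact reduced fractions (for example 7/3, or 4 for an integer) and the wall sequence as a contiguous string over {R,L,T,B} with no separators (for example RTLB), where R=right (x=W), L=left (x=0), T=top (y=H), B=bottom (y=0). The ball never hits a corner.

1. t=1 → B at (4,0); v=(3,1)
2. t=7/3 → R at (11,7/3); v=(-3,1)
3. t=8/3 → T at (3,5); v=(-3,-1)
4. t=1 → L at (0,4); v=(3,-1)
5. t=11/3 → R at (11,1/3); v=(-3,-1)
6. t=1/3 → B at (10,0); v=(-3,1)
7. t=10/3 → L at (0,10/3); v=(3,1)
8. t=5/3 → T at (5,5); v=(3,-1)

Final position: (5,5)
Wall sequence: BRTLRBLT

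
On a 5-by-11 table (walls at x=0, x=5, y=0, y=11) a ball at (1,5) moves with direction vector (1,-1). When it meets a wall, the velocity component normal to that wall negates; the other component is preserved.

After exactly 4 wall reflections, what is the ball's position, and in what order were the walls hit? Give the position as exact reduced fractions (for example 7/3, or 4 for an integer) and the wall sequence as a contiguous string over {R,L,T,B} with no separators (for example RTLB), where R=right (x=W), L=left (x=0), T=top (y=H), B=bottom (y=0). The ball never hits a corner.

Final position: (5,9)
Wall sequence: RBLR

1. t=4 → R at (5,1); v=(-1,-1)
2. t=1 → B at (4,0); v=(-1,1)
3. t=4 → L at (0,4); v=(1,1)
4. t=5 → R at (5,9); v=(-1,1)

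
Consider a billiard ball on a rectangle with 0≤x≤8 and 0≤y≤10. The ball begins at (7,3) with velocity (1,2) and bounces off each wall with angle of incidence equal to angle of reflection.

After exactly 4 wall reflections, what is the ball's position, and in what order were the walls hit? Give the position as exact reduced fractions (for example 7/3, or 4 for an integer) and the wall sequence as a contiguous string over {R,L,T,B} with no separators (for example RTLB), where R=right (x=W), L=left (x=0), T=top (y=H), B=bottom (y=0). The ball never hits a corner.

Final position: (0,1)
Wall sequence: RTBL

1. t=1 → R at (8,5); v=(-1,2)
2. t=5/2 → T at (11/2,10); v=(-1,-2)
3. t=5 → B at (1/2,0); v=(-1,2)
4. t=1/2 → L at (0,1); v=(1,2)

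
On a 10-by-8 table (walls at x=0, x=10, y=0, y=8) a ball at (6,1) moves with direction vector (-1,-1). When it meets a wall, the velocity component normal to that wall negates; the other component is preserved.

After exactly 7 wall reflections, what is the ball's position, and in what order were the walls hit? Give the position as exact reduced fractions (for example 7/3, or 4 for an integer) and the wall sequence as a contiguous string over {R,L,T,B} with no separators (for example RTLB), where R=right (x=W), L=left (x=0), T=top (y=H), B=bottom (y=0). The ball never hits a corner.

Final position: (0,7)
Wall sequence: BLTRBTL

1. t=1 → B at (5,0); v=(-1,1)
2. t=5 → L at (0,5); v=(1,1)
3. t=3 → T at (3,8); v=(1,-1)
4. t=7 → R at (10,1); v=(-1,-1)
5. t=1 → B at (9,0); v=(-1,1)
6. t=8 → T at (1,8); v=(-1,-1)
7. t=1 → L at (0,7); v=(1,-1)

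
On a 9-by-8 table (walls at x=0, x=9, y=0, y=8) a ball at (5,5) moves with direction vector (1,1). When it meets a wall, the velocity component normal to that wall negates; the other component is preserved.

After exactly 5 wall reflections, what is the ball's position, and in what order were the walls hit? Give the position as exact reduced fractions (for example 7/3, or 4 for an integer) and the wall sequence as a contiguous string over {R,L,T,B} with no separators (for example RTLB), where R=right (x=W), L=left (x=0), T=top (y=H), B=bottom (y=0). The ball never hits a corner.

Final position: (6,8)
Wall sequence: TRBLT

1. t=3 → T at (8,8); v=(1,-1)
2. t=1 → R at (9,7); v=(-1,-1)
3. t=7 → B at (2,0); v=(-1,1)
4. t=2 → L at (0,2); v=(1,1)
5. t=6 → T at (6,8); v=(1,-1)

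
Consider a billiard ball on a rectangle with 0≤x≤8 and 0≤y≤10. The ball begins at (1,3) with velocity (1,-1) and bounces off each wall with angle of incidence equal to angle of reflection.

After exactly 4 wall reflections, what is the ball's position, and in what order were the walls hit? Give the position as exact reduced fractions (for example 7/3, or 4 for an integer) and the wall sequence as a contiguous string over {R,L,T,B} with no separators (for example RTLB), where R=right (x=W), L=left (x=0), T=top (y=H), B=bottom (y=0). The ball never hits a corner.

1. t=3 → B at (4,0); v=(1,1)
2. t=4 → R at (8,4); v=(-1,1)
3. t=6 → T at (2,10); v=(-1,-1)
4. t=2 → L at (0,8); v=(1,-1)

Final position: (0,8)
Wall sequence: BRTL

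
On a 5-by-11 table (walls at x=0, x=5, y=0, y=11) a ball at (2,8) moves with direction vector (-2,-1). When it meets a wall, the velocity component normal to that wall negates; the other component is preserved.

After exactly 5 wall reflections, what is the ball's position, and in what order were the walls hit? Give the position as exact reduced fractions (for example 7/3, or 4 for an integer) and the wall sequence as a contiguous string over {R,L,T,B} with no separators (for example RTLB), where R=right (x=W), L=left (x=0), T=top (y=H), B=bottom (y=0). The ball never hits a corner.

1. t=1 → L at (0,7); v=(2,-1)
2. t=5/2 → R at (5,9/2); v=(-2,-1)
3. t=5/2 → L at (0,2); v=(2,-1)
4. t=2 → B at (4,0); v=(2,1)
5. t=1/2 → R at (5,1/2); v=(-2,1)

Final position: (5,1/2)
Wall sequence: LRLBR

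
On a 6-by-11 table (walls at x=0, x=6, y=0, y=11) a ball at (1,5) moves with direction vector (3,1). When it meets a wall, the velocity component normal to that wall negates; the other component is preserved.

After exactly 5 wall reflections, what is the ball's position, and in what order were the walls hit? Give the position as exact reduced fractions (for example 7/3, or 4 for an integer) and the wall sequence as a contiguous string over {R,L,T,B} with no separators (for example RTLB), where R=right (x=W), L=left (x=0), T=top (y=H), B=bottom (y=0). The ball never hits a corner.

Final position: (0,28/3)
Wall sequence: RLRTL

1. t=5/3 → R at (6,20/3); v=(-3,1)
2. t=2 → L at (0,26/3); v=(3,1)
3. t=2 → R at (6,32/3); v=(-3,1)
4. t=1/3 → T at (5,11); v=(-3,-1)
5. t=5/3 → L at (0,28/3); v=(3,-1)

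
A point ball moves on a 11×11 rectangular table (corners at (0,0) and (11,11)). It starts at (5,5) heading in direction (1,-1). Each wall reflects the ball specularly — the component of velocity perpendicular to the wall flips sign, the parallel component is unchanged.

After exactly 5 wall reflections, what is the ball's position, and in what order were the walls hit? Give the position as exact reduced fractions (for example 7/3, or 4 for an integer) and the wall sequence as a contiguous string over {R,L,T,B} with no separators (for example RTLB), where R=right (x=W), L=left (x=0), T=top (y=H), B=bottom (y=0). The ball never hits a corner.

1. t=5 → B at (10,0); v=(1,1)
2. t=1 → R at (11,1); v=(-1,1)
3. t=10 → T at (1,11); v=(-1,-1)
4. t=1 → L at (0,10); v=(1,-1)
5. t=10 → B at (10,0); v=(1,1)

Final position: (10,0)
Wall sequence: BRTLB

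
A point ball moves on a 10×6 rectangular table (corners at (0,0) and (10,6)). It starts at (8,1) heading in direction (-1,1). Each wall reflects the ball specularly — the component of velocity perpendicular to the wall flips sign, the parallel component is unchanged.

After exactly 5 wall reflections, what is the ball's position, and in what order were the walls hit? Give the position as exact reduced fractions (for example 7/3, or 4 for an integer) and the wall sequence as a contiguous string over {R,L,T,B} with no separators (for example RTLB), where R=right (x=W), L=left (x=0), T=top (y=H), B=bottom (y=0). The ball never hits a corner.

Final position: (10,5)
Wall sequence: TLBTR

1. t=5 → T at (3,6); v=(-1,-1)
2. t=3 → L at (0,3); v=(1,-1)
3. t=3 → B at (3,0); v=(1,1)
4. t=6 → T at (9,6); v=(1,-1)
5. t=1 → R at (10,5); v=(-1,-1)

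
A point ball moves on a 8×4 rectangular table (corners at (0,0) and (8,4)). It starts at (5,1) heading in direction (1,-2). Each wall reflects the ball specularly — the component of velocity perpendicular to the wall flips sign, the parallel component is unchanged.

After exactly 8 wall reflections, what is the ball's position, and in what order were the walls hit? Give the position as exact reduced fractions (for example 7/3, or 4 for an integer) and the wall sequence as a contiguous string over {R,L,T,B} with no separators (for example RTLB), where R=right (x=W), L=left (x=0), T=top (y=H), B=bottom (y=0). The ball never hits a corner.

1. t=1/2 → B at (11/2,0); v=(1,2)
2. t=2 → T at (15/2,4); v=(1,-2)
3. t=1/2 → R at (8,3); v=(-1,-2)
4. t=3/2 → B at (13/2,0); v=(-1,2)
5. t=2 → T at (9/2,4); v=(-1,-2)
6. t=2 → B at (5/2,0); v=(-1,2)
7. t=2 → T at (1/2,4); v=(-1,-2)
8. t=1/2 → L at (0,3); v=(1,-2)

Final position: (0,3)
Wall sequence: BTRBTBTL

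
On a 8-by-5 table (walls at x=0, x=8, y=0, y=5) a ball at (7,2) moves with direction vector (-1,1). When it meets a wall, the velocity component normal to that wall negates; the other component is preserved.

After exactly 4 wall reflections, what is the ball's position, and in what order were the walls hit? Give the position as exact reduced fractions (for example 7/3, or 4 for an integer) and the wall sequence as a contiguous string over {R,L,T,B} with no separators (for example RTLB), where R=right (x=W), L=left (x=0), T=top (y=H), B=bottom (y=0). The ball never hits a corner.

1. t=3 → T at (4,5); v=(-1,-1)
2. t=4 → L at (0,1); v=(1,-1)
3. t=1 → B at (1,0); v=(1,1)
4. t=5 → T at (6,5); v=(1,-1)

Final position: (6,5)
Wall sequence: TLBT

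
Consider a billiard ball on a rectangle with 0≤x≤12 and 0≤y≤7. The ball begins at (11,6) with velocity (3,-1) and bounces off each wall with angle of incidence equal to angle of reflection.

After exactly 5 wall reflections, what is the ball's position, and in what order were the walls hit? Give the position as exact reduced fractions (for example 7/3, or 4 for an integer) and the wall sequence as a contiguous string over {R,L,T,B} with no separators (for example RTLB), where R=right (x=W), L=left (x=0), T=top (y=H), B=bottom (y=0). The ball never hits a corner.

Final position: (0,19/3)
Wall sequence: RLBRL

1. t=1/3 → R at (12,17/3); v=(-3,-1)
2. t=4 → L at (0,5/3); v=(3,-1)
3. t=5/3 → B at (5,0); v=(3,1)
4. t=7/3 → R at (12,7/3); v=(-3,1)
5. t=4 → L at (0,19/3); v=(3,1)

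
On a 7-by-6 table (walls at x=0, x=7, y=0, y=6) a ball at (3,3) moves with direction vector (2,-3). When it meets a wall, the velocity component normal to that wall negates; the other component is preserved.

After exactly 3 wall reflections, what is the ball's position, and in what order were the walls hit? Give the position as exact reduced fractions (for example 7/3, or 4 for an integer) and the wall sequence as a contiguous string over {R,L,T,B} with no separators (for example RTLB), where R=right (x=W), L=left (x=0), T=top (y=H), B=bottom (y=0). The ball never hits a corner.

Final position: (5,6)
Wall sequence: BRT

1. t=1 → B at (5,0); v=(2,3)
2. t=1 → R at (7,3); v=(-2,3)
3. t=1 → T at (5,6); v=(-2,-3)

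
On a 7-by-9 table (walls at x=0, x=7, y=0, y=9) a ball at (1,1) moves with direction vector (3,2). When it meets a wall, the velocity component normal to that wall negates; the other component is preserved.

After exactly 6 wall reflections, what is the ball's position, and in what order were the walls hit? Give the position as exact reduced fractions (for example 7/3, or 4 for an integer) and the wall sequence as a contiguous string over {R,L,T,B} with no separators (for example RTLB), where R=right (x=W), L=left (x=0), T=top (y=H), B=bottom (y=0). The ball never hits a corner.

1. t=2 → R at (7,5); v=(-3,2)
2. t=2 → T at (1,9); v=(-3,-2)
3. t=1/3 → L at (0,25/3); v=(3,-2)
4. t=7/3 → R at (7,11/3); v=(-3,-2)
5. t=11/6 → B at (3/2,0); v=(-3,2)
6. t=1/2 → L at (0,1); v=(3,2)

Final position: (0,1)
Wall sequence: RTLRBL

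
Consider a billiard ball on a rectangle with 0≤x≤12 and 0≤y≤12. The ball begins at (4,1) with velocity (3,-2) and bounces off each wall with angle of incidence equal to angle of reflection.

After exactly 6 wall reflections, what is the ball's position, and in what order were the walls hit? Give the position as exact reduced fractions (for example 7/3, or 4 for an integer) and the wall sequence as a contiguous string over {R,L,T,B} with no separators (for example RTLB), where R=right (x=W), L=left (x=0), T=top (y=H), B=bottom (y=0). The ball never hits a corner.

1. t=1/2 → B at (11/2,0); v=(3,2)
2. t=13/6 → R at (12,13/3); v=(-3,2)
3. t=23/6 → T at (1/2,12); v=(-3,-2)
4. t=1/6 → L at (0,35/3); v=(3,-2)
5. t=4 → R at (12,11/3); v=(-3,-2)
6. t=11/6 → B at (13/2,0); v=(-3,2)

Final position: (13/2,0)
Wall sequence: BRTLRB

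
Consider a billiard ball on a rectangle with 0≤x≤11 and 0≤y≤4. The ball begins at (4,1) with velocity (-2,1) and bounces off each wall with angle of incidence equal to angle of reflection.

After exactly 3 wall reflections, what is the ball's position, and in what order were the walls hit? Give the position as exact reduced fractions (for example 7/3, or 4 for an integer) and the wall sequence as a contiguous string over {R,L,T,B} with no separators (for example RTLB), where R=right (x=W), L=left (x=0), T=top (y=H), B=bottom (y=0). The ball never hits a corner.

1. t=2 → L at (0,3); v=(2,1)
2. t=1 → T at (2,4); v=(2,-1)
3. t=4 → B at (10,0); v=(2,1)

Final position: (10,0)
Wall sequence: LTB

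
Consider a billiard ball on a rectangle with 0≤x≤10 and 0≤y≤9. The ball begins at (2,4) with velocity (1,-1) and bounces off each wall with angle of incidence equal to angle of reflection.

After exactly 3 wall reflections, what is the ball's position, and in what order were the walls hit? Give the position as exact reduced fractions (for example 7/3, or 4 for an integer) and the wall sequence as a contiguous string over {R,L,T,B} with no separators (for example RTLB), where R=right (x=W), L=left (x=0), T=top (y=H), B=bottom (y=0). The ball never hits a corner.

Final position: (5,9)
Wall sequence: BRT

1. t=4 → B at (6,0); v=(1,1)
2. t=4 → R at (10,4); v=(-1,1)
3. t=5 → T at (5,9); v=(-1,-1)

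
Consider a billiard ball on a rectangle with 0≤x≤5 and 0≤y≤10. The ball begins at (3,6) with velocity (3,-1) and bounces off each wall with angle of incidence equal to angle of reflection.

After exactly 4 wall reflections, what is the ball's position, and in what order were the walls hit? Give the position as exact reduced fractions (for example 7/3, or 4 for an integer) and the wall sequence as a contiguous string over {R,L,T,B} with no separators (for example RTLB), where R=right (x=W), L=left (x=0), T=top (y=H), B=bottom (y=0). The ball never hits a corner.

Final position: (0,1/3)
Wall sequence: RLRL

1. t=2/3 → R at (5,16/3); v=(-3,-1)
2. t=5/3 → L at (0,11/3); v=(3,-1)
3. t=5/3 → R at (5,2); v=(-3,-1)
4. t=5/3 → L at (0,1/3); v=(3,-1)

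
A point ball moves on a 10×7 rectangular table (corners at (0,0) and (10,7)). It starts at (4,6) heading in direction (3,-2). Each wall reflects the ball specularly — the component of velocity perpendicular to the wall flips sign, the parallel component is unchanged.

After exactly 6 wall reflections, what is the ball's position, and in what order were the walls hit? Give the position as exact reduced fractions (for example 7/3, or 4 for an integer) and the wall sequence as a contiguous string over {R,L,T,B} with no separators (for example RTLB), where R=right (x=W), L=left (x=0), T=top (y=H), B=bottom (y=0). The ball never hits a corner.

1. t=2 → R at (10,2); v=(-3,-2)
2. t=1 → B at (7,0); v=(-3,2)
3. t=7/3 → L at (0,14/3); v=(3,2)
4. t=7/6 → T at (7/2,7); v=(3,-2)
5. t=13/6 → R at (10,8/3); v=(-3,-2)
6. t=4/3 → B at (6,0); v=(-3,2)

Final position: (6,0)
Wall sequence: RBLTRB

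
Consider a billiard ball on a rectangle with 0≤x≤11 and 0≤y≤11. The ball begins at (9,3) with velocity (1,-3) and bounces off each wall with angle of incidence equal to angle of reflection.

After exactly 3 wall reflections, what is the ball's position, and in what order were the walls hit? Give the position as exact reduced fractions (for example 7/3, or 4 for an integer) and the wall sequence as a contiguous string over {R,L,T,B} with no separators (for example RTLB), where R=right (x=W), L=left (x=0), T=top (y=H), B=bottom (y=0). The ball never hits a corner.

1. t=1 → B at (10,0); v=(1,3)
2. t=1 → R at (11,3); v=(-1,3)
3. t=8/3 → T at (25/3,11); v=(-1,-3)

Final position: (25/3,11)
Wall sequence: BRT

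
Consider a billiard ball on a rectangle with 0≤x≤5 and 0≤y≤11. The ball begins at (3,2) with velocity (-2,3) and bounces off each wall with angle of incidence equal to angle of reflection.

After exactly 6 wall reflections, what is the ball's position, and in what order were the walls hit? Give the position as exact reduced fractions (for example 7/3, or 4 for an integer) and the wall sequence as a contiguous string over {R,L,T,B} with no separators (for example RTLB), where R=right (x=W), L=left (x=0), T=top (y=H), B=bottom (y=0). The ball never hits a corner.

Final position: (5,7)
Wall sequence: LTRLBR

1. t=3/2 → L at (0,13/2); v=(2,3)
2. t=3/2 → T at (3,11); v=(2,-3)
3. t=1 → R at (5,8); v=(-2,-3)
4. t=5/2 → L at (0,1/2); v=(2,-3)
5. t=1/6 → B at (1/3,0); v=(2,3)
6. t=7/3 → R at (5,7); v=(-2,3)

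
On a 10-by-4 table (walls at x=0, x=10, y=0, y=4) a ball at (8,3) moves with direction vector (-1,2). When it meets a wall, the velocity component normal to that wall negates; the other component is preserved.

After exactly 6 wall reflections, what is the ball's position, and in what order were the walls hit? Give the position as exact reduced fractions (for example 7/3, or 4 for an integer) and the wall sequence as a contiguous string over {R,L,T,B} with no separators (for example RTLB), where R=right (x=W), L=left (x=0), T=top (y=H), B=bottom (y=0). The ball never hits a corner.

Final position: (1/2,4)
Wall sequence: TBTBLT

1. t=1/2 → T at (15/2,4); v=(-1,-2)
2. t=2 → B at (11/2,0); v=(-1,2)
3. t=2 → T at (7/2,4); v=(-1,-2)
4. t=2 → B at (3/2,0); v=(-1,2)
5. t=3/2 → L at (0,3); v=(1,2)
6. t=1/2 → T at (1/2,4); v=(1,-2)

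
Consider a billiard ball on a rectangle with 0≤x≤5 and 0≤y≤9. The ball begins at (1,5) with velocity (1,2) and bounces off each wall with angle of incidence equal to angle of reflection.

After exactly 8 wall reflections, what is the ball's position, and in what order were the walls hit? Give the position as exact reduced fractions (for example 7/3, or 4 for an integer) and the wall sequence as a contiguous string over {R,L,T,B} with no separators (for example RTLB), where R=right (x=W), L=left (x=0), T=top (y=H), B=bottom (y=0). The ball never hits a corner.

1. t=2 → T at (3,9); v=(1,-2)
2. t=2 → R at (5,5); v=(-1,-2)
3. t=5/2 → B at (5/2,0); v=(-1,2)
4. t=5/2 → L at (0,5); v=(1,2)
5. t=2 → T at (2,9); v=(1,-2)
6. t=3 → R at (5,3); v=(-1,-2)
7. t=3/2 → B at (7/2,0); v=(-1,2)
8. t=7/2 → L at (0,7); v=(1,2)

Final position: (0,7)
Wall sequence: TRBLTRBL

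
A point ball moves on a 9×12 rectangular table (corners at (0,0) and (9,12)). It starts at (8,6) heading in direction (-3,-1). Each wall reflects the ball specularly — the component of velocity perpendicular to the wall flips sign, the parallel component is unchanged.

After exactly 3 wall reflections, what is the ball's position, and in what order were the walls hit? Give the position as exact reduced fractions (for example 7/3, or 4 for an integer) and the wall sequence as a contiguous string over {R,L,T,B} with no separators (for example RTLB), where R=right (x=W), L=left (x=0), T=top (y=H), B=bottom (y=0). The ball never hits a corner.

Final position: (8,0)
Wall sequence: LRB

1. t=8/3 → L at (0,10/3); v=(3,-1)
2. t=3 → R at (9,1/3); v=(-3,-1)
3. t=1/3 → B at (8,0); v=(-3,1)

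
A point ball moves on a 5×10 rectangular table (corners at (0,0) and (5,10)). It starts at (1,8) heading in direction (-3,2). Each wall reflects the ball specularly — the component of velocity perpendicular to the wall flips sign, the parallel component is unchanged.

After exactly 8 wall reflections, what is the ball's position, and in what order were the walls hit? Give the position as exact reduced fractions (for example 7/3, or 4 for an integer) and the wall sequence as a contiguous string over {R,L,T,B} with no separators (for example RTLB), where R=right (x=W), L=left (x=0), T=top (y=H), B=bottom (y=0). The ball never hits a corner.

1. t=1/3 → L at (0,26/3); v=(3,2)
2. t=2/3 → T at (2,10); v=(3,-2)
3. t=1 → R at (5,8); v=(-3,-2)
4. t=5/3 → L at (0,14/3); v=(3,-2)
5. t=5/3 → R at (5,4/3); v=(-3,-2)
6. t=2/3 → B at (3,0); v=(-3,2)
7. t=1 → L at (0,2); v=(3,2)
8. t=5/3 → R at (5,16/3); v=(-3,2)

Final position: (5,16/3)
Wall sequence: LTRLRBLR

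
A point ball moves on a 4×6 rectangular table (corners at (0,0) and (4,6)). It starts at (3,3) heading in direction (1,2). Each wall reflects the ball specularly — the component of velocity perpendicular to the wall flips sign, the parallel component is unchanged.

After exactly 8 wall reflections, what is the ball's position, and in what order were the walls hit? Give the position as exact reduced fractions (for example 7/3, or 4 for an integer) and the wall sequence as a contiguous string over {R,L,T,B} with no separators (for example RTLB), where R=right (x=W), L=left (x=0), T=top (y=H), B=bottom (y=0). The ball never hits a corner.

Final position: (0,5)
Wall sequence: RTBLTRBL

1. t=1 → R at (4,5); v=(-1,2)
2. t=1/2 → T at (7/2,6); v=(-1,-2)
3. t=3 → B at (1/2,0); v=(-1,2)
4. t=1/2 → L at (0,1); v=(1,2)
5. t=5/2 → T at (5/2,6); v=(1,-2)
6. t=3/2 → R at (4,3); v=(-1,-2)
7. t=3/2 → B at (5/2,0); v=(-1,2)
8. t=5/2 → L at (0,5); v=(1,2)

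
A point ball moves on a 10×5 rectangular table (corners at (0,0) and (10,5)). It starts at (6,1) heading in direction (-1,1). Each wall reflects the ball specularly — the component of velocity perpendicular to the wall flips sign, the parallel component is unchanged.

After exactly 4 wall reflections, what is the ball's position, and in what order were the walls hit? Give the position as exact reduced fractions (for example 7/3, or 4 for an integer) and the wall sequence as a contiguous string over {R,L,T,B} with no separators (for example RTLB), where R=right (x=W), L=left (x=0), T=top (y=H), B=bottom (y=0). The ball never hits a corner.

Final position: (8,5)
Wall sequence: TLBT

1. t=4 → T at (2,5); v=(-1,-1)
2. t=2 → L at (0,3); v=(1,-1)
3. t=3 → B at (3,0); v=(1,1)
4. t=5 → T at (8,5); v=(1,-1)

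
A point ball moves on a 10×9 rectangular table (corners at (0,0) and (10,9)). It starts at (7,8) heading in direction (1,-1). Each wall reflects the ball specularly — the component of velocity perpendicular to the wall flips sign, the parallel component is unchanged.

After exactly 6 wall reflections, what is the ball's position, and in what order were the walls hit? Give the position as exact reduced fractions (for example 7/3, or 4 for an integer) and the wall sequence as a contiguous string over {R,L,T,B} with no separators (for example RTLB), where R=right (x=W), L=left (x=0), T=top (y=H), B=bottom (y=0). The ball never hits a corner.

1. t=3 → R at (10,5); v=(-1,-1)
2. t=5 → B at (5,0); v=(-1,1)
3. t=5 → L at (0,5); v=(1,1)
4. t=4 → T at (4,9); v=(1,-1)
5. t=6 → R at (10,3); v=(-1,-1)
6. t=3 → B at (7,0); v=(-1,1)

Final position: (7,0)
Wall sequence: RBLTRB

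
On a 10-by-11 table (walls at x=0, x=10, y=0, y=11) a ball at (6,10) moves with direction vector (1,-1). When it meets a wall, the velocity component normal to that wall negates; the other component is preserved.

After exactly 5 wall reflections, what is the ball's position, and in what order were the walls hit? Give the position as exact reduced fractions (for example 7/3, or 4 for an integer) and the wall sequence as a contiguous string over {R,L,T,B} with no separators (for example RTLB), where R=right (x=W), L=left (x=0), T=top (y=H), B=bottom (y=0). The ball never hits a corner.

Final position: (10,8)
Wall sequence: RBLTR

1. t=4 → R at (10,6); v=(-1,-1)
2. t=6 → B at (4,0); v=(-1,1)
3. t=4 → L at (0,4); v=(1,1)
4. t=7 → T at (7,11); v=(1,-1)
5. t=3 → R at (10,8); v=(-1,-1)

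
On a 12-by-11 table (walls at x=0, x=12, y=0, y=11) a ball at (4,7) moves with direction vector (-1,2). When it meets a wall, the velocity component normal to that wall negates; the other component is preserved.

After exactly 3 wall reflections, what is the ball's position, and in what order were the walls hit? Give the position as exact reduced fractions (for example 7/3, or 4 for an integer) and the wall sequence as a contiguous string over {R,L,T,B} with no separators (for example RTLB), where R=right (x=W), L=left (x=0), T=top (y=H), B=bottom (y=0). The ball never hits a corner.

Final position: (7/2,0)
Wall sequence: TLB

1. t=2 → T at (2,11); v=(-1,-2)
2. t=2 → L at (0,7); v=(1,-2)
3. t=7/2 → B at (7/2,0); v=(1,2)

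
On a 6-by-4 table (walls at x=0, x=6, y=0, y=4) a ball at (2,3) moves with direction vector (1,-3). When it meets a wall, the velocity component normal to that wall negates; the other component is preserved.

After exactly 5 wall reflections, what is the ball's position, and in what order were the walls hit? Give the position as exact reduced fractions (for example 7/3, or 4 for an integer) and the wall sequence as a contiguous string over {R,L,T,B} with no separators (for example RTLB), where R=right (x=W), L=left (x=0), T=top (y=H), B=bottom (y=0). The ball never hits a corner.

1. t=1 → B at (3,0); v=(1,3)
2. t=4/3 → T at (13/3,4); v=(1,-3)
3. t=4/3 → B at (17/3,0); v=(1,3)
4. t=1/3 → R at (6,1); v=(-1,3)
5. t=1 → T at (5,4); v=(-1,-3)

Final position: (5,4)
Wall sequence: BTBRT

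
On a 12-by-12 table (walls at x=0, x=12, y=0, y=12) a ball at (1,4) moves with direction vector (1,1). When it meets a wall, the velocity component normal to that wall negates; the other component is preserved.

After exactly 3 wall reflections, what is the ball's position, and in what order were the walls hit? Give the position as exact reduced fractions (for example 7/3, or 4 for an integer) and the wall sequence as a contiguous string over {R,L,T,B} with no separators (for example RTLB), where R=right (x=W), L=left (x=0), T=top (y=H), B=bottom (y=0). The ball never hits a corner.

1. t=8 → T at (9,12); v=(1,-1)
2. t=3 → R at (12,9); v=(-1,-1)
3. t=9 → B at (3,0); v=(-1,1)

Final position: (3,0)
Wall sequence: TRB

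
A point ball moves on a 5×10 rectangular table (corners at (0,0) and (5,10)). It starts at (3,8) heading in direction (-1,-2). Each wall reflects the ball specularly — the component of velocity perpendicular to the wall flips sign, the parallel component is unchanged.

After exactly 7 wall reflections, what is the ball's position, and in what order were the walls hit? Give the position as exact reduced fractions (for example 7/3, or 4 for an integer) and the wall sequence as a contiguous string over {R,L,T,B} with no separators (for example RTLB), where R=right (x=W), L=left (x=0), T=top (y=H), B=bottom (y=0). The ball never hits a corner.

1. t=3 → L at (0,2); v=(1,-2)
2. t=1 → B at (1,0); v=(1,2)
3. t=4 → R at (5,8); v=(-1,2)
4. t=1 → T at (4,10); v=(-1,-2)
5. t=4 → L at (0,2); v=(1,-2)
6. t=1 → B at (1,0); v=(1,2)
7. t=4 → R at (5,8); v=(-1,2)

Final position: (5,8)
Wall sequence: LBRTLBR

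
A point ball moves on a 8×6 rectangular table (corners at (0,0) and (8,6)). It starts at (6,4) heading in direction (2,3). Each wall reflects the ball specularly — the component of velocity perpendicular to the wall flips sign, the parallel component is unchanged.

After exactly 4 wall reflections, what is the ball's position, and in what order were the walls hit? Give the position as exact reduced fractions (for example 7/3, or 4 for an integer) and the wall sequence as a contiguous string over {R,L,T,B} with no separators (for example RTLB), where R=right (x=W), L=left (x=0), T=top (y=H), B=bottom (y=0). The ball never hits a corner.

1. t=2/3 → T at (22/3,6); v=(2,-3)
2. t=1/3 → R at (8,5); v=(-2,-3)
3. t=5/3 → B at (14/3,0); v=(-2,3)
4. t=2 → T at (2/3,6); v=(-2,-3)

Final position: (2/3,6)
Wall sequence: TRBT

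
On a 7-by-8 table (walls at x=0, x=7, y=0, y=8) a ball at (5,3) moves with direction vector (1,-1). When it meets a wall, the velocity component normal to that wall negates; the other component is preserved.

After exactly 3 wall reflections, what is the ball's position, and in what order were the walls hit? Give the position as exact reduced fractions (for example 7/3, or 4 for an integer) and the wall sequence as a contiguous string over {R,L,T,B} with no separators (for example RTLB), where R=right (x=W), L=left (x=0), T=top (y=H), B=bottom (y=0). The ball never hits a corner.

1. t=2 → R at (7,1); v=(-1,-1)
2. t=1 → B at (6,0); v=(-1,1)
3. t=6 → L at (0,6); v=(1,1)

Final position: (0,6)
Wall sequence: RBL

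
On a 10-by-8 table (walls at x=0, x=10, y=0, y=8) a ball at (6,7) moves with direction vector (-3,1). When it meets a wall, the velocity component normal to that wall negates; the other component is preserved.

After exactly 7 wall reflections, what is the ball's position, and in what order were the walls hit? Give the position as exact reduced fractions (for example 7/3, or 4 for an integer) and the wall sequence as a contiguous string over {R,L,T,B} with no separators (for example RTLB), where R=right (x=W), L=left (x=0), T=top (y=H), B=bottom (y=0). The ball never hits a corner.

1. t=1 → T at (3,8); v=(-3,-1)
2. t=1 → L at (0,7); v=(3,-1)
3. t=10/3 → R at (10,11/3); v=(-3,-1)
4. t=10/3 → L at (0,1/3); v=(3,-1)
5. t=1/3 → B at (1,0); v=(3,1)
6. t=3 → R at (10,3); v=(-3,1)
7. t=10/3 → L at (0,19/3); v=(3,1)

Final position: (0,19/3)
Wall sequence: TLRLBRL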